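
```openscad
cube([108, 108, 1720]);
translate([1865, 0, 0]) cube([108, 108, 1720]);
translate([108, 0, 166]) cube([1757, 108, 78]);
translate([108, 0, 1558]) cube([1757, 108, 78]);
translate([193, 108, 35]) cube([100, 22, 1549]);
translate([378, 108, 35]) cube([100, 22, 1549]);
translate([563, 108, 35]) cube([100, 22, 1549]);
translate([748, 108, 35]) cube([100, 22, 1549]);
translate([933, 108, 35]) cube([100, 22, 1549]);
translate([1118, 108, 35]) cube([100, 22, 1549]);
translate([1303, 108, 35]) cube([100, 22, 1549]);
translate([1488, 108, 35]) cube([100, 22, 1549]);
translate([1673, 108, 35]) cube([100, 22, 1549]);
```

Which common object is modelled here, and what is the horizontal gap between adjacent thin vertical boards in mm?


A fence section. The picket gap is 85 mm.

Two posts, two rails, 9 pickets — a fence section. Span 1757 mm holds 9 pickets of 100 mm with 10 equal gaps: ⌊(1757 − 9·100) / 10⌋ = 85 mm.


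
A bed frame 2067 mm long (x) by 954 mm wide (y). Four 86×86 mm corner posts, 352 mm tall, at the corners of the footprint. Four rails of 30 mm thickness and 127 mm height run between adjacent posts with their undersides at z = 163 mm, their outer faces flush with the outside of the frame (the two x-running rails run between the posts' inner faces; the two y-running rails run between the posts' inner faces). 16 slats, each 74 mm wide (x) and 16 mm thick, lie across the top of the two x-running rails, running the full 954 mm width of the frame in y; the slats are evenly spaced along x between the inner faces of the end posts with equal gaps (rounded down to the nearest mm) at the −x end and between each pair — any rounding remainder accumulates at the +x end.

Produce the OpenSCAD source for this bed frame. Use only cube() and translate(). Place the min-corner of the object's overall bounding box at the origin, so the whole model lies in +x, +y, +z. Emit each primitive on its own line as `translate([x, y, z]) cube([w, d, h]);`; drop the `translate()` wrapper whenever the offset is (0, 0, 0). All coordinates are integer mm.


cube([86, 86, 352]);
translate([0, 868, 0]) cube([86, 86, 352]);
translate([1981, 0, 0]) cube([86, 86, 352]);
translate([1981, 868, 0]) cube([86, 86, 352]);
translate([86, 0, 163]) cube([1895, 30, 127]);
translate([86, 924, 163]) cube([1895, 30, 127]);
translate([0, 86, 163]) cube([30, 782, 127]);
translate([2037, 86, 163]) cube([30, 782, 127]);
translate([127, 0, 290]) cube([74, 954, 16]);
translate([242, 0, 290]) cube([74, 954, 16]);
translate([357, 0, 290]) cube([74, 954, 16]);
translate([472, 0, 290]) cube([74, 954, 16]);
translate([587, 0, 290]) cube([74, 954, 16]);
translate([702, 0, 290]) cube([74, 954, 16]);
translate([817, 0, 290]) cube([74, 954, 16]);
translate([932, 0, 290]) cube([74, 954, 16]);
translate([1047, 0, 290]) cube([74, 954, 16]);
translate([1162, 0, 290]) cube([74, 954, 16]);
translate([1277, 0, 290]) cube([74, 954, 16]);
translate([1392, 0, 290]) cube([74, 954, 16]);
translate([1507, 0, 290]) cube([74, 954, 16]);
translate([1622, 0, 290]) cube([74, 954, 16]);
translate([1737, 0, 290]) cube([74, 954, 16]);
translate([1852, 0, 290]) cube([74, 954, 16]);


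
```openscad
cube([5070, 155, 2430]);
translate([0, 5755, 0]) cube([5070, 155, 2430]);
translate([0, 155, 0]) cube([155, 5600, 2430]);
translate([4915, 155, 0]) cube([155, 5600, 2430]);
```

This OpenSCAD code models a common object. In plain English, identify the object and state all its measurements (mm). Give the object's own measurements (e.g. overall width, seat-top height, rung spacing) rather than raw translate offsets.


The wall frame of a small rectangular building: four walls, each 2430 mm tall and 155 mm thick, enclosing a footprint 5070 mm (x) by 5910 mm (y) outside-to-outside, with no floor or roof. The front and back walls (the −y and +y sides) span the full width; the two side walls fit between them.


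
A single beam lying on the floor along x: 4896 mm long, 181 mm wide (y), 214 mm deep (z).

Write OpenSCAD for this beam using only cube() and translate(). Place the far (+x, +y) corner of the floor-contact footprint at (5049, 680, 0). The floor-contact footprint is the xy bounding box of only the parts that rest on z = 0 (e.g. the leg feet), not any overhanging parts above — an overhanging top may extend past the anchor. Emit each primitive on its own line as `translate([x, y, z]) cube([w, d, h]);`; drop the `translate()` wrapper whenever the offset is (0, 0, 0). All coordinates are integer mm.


translate([153, 499, 0]) cube([4896, 181, 214]);


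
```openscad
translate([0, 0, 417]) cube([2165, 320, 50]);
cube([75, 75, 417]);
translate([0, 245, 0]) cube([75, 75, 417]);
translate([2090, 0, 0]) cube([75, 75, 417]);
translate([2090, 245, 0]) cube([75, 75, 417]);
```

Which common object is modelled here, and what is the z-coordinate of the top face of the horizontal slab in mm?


A bench. The seat-top height is 467 mm.

A long slab on four corner posts — a bench. The slab sits at z = 417 with thickness 50, so the top is 417 + 50 = 467 mm.


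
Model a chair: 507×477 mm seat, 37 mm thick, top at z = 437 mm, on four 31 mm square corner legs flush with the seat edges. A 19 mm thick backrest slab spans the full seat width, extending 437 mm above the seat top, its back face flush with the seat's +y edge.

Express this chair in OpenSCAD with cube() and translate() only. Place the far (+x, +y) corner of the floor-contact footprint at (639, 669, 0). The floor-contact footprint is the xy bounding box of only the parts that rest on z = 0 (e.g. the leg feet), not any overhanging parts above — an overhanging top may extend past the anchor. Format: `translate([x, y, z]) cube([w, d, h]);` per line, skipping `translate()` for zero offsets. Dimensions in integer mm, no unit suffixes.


// leg_h = 437 - 37 = 400
translate([132, 192, 400]) cube([507, 477, 37]);
translate([132, 192, 0]) cube([31, 31, 400]);
translate([608, 192, 0]) cube([31, 31, 400]);
translate([132, 638, 0]) cube([31, 31, 400]);
translate([608, 638, 0]) cube([31, 31, 400]);
translate([132, 650, 437]) cube([507, 19, 437]);


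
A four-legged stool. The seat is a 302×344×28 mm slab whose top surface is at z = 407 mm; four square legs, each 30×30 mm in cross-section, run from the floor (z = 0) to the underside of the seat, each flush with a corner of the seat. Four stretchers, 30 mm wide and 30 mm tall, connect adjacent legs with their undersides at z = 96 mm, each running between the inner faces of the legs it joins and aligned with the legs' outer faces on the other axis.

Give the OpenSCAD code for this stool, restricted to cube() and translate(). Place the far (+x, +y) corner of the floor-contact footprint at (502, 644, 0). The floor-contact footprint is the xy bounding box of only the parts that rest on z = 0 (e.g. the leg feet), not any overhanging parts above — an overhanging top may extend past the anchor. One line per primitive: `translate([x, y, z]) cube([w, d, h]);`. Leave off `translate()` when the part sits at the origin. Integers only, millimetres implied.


// leg_h = 407 - 28 = 379
// stretcher span = 302 - 2*30 = 242
translate([200, 300, 379]) cube([302, 344, 28]);
translate([200, 300, 0]) cube([30, 30, 379]);
translate([472, 300, 0]) cube([30, 30, 379]);
translate([200, 614, 0]) cube([30, 30, 379]);
translate([472, 614, 0]) cube([30, 30, 379]);
translate([230, 300, 96]) cube([242, 30, 30]);
translate([230, 614, 96]) cube([242, 30, 30]);
translate([200, 330, 96]) cube([30, 284, 30]);
translate([472, 330, 96]) cube([30, 284, 30]);


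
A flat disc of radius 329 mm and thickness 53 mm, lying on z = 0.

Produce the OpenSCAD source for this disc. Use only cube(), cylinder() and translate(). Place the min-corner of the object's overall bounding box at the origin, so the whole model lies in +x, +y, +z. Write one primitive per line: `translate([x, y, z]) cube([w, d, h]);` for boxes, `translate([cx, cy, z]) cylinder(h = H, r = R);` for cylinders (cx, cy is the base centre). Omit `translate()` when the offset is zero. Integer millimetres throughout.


translate([329, 329, 0]) cylinder(h = 53, r = 329);


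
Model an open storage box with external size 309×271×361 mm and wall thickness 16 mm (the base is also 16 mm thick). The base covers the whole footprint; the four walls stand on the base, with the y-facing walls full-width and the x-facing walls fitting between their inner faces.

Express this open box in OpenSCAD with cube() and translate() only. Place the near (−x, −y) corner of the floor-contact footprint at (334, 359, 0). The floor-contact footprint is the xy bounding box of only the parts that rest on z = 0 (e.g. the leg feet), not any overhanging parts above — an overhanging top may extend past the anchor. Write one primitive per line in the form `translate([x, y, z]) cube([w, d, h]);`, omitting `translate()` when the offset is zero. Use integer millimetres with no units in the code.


translate([334, 359, 0]) cube([309, 271, 16]);
translate([334, 359, 16]) cube([309, 16, 345]);
translate([334, 614, 16]) cube([309, 16, 345]);
translate([334, 375, 16]) cube([16, 239, 345]);
translate([627, 375, 16]) cube([16, 239, 345]);


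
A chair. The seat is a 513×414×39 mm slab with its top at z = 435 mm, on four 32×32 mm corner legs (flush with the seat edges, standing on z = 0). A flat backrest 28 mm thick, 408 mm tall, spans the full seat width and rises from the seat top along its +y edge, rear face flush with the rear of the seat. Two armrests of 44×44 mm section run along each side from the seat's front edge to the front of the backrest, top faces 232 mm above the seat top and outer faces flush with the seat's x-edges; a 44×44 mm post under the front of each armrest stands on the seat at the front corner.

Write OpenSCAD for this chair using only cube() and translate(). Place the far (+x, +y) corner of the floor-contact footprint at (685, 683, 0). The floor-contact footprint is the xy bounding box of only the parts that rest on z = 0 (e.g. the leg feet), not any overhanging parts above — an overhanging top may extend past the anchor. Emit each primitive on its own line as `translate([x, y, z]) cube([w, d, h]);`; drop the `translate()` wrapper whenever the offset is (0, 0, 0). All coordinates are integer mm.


// leg_h = 435 - 39 = 396
// arm post h = 232 - 44 = 188
translate([172, 269, 396]) cube([513, 414, 39]);
translate([172, 269, 0]) cube([32, 32, 396]);
translate([653, 269, 0]) cube([32, 32, 396]);
translate([172, 651, 0]) cube([32, 32, 396]);
translate([653, 651, 0]) cube([32, 32, 396]);
translate([172, 655, 435]) cube([513, 28, 408]);
translate([172, 269, 623]) cube([44, 386, 44]);
translate([641, 269, 623]) cube([44, 386, 44]);
translate([172, 269, 435]) cube([44, 44, 188]);
translate([641, 269, 435]) cube([44, 44, 188]);


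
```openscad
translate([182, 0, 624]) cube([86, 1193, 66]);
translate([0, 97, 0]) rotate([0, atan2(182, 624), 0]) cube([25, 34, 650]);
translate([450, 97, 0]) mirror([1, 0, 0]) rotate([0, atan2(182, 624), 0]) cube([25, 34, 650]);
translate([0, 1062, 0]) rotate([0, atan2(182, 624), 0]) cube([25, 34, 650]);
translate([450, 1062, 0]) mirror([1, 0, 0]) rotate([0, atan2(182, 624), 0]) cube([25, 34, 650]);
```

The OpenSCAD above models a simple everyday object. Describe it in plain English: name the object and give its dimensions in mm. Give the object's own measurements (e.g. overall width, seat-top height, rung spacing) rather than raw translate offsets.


A sawhorse. A 86×1193×66 mm beam (x, y, z) sits on two A-frame leg pairs. Each pair is two raked legs of 25×34 mm section (34 mm along y) splaying symmetrically in x. Each leg rises 624 mm vertically over 182 mm of horizontal reach and is 650 mm long along its own axis. Every leg's outer bottom edge rests on the floor and its outer top edge meets a bottom edge of the beam — the left legs (tilting toward +x) meet the beam's −x bottom edge, the right legs (their mirror images, tilting toward −x) meet its +x bottom edge — so the leg tops tuck under the beam, the beam's underside is 624 mm above the floor, and the feet are 450 mm apart outside-to-outside with the beam centred between them. The two leg pairs are set in 97 mm from either end of the beam.


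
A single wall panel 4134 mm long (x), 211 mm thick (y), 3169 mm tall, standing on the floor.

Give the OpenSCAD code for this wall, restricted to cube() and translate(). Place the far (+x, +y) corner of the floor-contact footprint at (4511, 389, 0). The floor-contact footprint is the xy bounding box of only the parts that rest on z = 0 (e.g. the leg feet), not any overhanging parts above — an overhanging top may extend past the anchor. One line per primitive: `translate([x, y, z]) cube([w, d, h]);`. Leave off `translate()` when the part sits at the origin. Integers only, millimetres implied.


translate([377, 178, 0]) cube([4134, 211, 3169]);


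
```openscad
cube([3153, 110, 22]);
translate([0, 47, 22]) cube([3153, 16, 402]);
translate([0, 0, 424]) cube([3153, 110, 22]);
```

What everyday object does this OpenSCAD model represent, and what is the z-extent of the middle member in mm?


An I-beam. The web height is 402 mm.

Two wide flanges with a thin centred web — an I-beam. Overall 446 mm minus two 22 mm flanges gives a web of 446 − 2·22 = 402 mm.


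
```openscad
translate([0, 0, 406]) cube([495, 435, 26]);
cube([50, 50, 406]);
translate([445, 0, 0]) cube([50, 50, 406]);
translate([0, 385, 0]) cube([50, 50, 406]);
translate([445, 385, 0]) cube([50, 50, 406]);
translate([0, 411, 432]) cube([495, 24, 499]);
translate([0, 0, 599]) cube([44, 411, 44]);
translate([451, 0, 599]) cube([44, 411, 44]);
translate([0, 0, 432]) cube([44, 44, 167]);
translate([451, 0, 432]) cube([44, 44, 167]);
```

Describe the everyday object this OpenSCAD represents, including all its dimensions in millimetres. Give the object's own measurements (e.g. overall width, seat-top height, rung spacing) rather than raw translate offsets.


A chair. The seat is a 495×435×26 mm slab with its top at z = 432 mm, on four 50×50 mm corner legs (flush with the seat edges, standing on z = 0). A flat backrest 24 mm thick, 499 mm tall, spans the full seat width and rises from the seat top along its +y edge, rear face flush with the rear of the seat. Two armrests of 44×44 mm section run along each side from the seat's front edge to the front of the backrest, top faces 211 mm above the seat top and outer faces flush with the seat's x-edges; a 44×44 mm post under the front of each armrest stands on the seat at the front corner.


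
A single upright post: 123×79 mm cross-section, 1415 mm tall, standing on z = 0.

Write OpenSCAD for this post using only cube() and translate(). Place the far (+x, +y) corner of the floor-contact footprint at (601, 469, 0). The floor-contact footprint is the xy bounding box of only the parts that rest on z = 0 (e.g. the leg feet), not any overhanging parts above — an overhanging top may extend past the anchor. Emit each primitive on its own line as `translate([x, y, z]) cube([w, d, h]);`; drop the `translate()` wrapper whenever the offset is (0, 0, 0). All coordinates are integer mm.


translate([478, 390, 0]) cube([123, 79, 1415]);


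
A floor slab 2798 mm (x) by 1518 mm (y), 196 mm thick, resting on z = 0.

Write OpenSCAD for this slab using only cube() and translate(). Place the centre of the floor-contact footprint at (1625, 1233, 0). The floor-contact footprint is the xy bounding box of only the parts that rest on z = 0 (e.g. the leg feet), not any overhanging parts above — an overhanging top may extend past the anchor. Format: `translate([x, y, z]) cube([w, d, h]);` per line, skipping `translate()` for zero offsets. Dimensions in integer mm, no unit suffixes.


translate([226, 474, 0]) cube([2798, 1518, 196]);


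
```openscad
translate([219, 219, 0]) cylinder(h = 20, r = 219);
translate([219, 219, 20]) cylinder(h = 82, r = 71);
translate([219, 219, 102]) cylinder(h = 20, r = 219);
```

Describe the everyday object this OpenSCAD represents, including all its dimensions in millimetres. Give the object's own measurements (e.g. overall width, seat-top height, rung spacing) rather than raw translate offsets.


A spool: two coaxial disc flanges of radius 219 mm and thickness 20 mm, joined by a core cylinder of radius 71 mm and height 82 mm. The lower flange rests on z = 0 and the three cylinders share a vertical axis.


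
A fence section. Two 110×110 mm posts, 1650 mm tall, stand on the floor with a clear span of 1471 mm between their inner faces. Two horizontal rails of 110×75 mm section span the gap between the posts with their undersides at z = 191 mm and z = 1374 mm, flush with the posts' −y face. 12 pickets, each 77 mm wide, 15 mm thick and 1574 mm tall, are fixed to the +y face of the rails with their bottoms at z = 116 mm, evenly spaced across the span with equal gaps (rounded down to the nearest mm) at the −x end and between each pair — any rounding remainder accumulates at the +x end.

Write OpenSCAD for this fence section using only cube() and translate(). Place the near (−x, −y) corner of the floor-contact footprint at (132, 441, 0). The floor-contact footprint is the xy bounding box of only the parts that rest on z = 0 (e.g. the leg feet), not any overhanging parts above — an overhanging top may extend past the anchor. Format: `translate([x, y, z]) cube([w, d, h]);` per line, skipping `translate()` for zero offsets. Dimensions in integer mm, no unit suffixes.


translate([132, 441, 0]) cube([110, 110, 1650]);
translate([1713, 441, 0]) cube([110, 110, 1650]);
translate([242, 441, 191]) cube([1471, 110, 75]);
translate([242, 441, 1374]) cube([1471, 110, 75]);
translate([284, 551, 116]) cube([77, 15, 1574]);
translate([403, 551, 116]) cube([77, 15, 1574]);
translate([522, 551, 116]) cube([77, 15, 1574]);
translate([641, 551, 116]) cube([77, 15, 1574]);
translate([760, 551, 116]) cube([77, 15, 1574]);
translate([879, 551, 116]) cube([77, 15, 1574]);
translate([998, 551, 116]) cube([77, 15, 1574]);
translate([1117, 551, 116]) cube([77, 15, 1574]);
translate([1236, 551, 116]) cube([77, 15, 1574]);
translate([1355, 551, 116]) cube([77, 15, 1574]);
translate([1474, 551, 116]) cube([77, 15, 1574]);
translate([1593, 551, 116]) cube([77, 15, 1574]);


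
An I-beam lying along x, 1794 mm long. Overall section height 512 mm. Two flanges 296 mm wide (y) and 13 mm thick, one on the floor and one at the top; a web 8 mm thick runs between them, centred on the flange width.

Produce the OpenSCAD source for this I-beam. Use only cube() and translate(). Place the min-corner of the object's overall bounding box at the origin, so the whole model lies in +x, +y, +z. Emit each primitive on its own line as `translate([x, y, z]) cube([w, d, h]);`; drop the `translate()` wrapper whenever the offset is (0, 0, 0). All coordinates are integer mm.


cube([1794, 296, 13]);
translate([0, 144, 13]) cube([1794, 8, 486]);
translate([0, 0, 499]) cube([1794, 296, 13]);


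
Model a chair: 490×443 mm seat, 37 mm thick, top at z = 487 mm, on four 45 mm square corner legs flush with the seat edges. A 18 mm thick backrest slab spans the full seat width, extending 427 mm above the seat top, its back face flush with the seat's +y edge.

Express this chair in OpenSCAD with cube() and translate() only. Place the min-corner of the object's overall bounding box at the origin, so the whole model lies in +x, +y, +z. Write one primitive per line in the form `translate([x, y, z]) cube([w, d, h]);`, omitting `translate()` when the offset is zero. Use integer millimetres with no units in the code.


translate([0, 0, 450]) cube([490, 443, 37]);
cube([45, 45, 450]);
translate([445, 0, 0]) cube([45, 45, 450]);
translate([0, 398, 0]) cube([45, 45, 450]);
translate([445, 398, 0]) cube([45, 45, 450]);
translate([0, 425, 487]) cube([490, 18, 427]);


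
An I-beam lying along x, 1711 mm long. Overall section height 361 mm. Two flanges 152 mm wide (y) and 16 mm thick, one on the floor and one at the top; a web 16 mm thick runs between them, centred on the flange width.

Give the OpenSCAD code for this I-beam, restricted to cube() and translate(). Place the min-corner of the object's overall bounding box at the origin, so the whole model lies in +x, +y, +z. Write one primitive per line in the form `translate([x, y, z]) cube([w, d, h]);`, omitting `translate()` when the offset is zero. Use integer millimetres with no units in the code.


cube([1711, 152, 16]);
translate([0, 68, 16]) cube([1711, 16, 329]);
translate([0, 0, 345]) cube([1711, 152, 16]);


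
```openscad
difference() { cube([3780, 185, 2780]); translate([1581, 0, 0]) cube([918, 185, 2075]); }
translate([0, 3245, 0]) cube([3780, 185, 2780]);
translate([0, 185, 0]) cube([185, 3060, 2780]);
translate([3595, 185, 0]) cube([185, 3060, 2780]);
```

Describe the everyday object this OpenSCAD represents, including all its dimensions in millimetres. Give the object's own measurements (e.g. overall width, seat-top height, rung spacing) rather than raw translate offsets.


A single room: four walls, each 2780 mm tall and 185 mm thick, enclosing an outside footprint 3780×3430 mm (x × y), no floor or roof. The front and back walls (−y and +y sides) run the full x-width; the side walls fit between their inner faces. A door opening 918 mm wide and 2075 mm tall is cut through the front wall from the floor up, its −x edge 1581 mm from the wall's −x end.


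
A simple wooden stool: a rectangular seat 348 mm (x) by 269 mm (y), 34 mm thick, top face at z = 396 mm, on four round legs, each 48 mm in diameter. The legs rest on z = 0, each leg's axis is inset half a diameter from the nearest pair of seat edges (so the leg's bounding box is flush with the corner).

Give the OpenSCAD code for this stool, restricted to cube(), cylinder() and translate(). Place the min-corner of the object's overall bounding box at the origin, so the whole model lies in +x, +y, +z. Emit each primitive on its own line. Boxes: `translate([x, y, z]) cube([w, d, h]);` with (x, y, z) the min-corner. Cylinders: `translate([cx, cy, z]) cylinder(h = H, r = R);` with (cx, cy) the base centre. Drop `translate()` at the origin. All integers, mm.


translate([0, 0, 362]) cube([348, 269, 34]);
translate([24, 24, 0]) cylinder(h = 362, r = 24);
translate([324, 24, 0]) cylinder(h = 362, r = 24);
translate([24, 245, 0]) cylinder(h = 362, r = 24);
translate([324, 245, 0]) cylinder(h = 362, r = 24);


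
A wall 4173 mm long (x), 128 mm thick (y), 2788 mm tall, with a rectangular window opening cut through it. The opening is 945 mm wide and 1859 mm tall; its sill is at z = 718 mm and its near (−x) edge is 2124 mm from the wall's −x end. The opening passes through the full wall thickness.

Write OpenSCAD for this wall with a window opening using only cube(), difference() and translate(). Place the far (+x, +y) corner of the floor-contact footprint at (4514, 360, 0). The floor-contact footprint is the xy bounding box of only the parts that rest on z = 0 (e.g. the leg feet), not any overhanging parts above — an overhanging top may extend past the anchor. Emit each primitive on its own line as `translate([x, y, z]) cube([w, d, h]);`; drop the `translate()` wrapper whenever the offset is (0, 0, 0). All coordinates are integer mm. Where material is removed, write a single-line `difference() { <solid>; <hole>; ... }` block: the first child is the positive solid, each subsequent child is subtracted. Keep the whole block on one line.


difference() { translate([341, 232, 0]) cube([4173, 128, 2788]); translate([2465, 232, 718]) cube([945, 128, 1859]); }


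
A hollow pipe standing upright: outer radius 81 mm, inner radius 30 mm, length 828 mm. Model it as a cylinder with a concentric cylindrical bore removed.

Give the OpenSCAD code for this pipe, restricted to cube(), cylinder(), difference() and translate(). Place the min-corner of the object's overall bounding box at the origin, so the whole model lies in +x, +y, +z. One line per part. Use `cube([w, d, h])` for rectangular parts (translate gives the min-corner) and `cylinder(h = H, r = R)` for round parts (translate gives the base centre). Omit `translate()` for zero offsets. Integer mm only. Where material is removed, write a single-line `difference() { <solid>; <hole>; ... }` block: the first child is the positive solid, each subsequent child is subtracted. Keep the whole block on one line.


difference() { translate([81, 81, 0]) cylinder(h = 828, r = 81); translate([81, 81, 0]) cylinder(h = 828, r = 30); }


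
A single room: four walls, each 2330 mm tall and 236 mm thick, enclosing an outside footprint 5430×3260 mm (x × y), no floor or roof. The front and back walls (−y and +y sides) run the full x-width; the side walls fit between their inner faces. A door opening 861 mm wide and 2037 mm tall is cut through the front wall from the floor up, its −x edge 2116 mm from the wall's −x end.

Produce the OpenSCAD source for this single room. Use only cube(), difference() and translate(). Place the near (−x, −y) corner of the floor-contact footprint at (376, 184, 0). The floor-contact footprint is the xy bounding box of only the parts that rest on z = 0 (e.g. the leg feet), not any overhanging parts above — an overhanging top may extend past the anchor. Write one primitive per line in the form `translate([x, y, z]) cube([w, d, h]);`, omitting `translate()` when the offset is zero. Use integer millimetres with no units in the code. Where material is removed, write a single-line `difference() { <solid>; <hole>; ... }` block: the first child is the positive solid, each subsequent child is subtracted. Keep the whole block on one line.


difference() { translate([376, 184, 0]) cube([5430, 236, 2330]); translate([2492, 184, 0]) cube([861, 236, 2037]); }
translate([376, 3208, 0]) cube([5430, 236, 2330]);
translate([376, 420, 0]) cube([236, 2788, 2330]);
translate([5570, 420, 0]) cube([236, 2788, 2330]);


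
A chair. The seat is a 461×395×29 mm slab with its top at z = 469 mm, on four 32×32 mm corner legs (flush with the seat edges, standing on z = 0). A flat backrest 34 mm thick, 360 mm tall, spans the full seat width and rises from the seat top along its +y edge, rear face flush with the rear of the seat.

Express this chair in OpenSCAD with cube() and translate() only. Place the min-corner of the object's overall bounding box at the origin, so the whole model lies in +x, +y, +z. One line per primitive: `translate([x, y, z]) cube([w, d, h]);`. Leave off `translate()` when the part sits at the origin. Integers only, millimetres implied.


// leg_h = 469 - 29 = 440
translate([0, 0, 440]) cube([461, 395, 29]);
cube([32, 32, 440]);
translate([429, 0, 0]) cube([32, 32, 440]);
translate([0, 363, 0]) cube([32, 32, 440]);
translate([429, 363, 0]) cube([32, 32, 440]);
translate([0, 361, 469]) cube([461, 34, 360]);


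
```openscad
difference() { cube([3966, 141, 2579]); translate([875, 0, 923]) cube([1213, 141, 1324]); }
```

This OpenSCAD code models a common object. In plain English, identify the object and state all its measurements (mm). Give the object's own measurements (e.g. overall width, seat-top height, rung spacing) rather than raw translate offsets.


A wall 3966 mm long (x), 141 mm thick (y), 2579 mm tall, with a rectangular window opening cut through it. The opening is 1213 mm wide and 1324 mm tall; its sill is at z = 923 mm and its near (−x) edge is 875 mm from the wall's −x end. The opening passes through the full wall thickness.


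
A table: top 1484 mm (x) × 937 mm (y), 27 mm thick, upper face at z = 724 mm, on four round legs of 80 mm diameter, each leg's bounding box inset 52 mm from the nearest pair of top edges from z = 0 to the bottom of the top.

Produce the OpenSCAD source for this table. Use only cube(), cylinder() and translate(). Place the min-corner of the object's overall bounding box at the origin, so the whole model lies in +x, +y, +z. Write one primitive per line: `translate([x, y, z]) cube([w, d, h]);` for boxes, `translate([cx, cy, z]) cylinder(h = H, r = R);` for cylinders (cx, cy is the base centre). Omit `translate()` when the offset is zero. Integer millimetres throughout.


translate([0, 0, 697]) cube([1484, 937, 27]);
translate([92, 92, 0]) cylinder(h = 697, r = 40);
translate([1392, 92, 0]) cylinder(h = 697, r = 40);
translate([92, 845, 0]) cylinder(h = 697, r = 40);
translate([1392, 845, 0]) cylinder(h = 697, r = 40);


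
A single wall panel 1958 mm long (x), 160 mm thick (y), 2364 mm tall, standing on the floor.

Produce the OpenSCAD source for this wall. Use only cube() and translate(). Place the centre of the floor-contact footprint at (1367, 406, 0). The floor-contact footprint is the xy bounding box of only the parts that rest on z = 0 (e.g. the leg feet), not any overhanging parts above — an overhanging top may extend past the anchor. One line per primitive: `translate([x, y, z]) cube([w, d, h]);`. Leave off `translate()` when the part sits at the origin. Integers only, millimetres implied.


translate([388, 326, 0]) cube([1958, 160, 2364]);


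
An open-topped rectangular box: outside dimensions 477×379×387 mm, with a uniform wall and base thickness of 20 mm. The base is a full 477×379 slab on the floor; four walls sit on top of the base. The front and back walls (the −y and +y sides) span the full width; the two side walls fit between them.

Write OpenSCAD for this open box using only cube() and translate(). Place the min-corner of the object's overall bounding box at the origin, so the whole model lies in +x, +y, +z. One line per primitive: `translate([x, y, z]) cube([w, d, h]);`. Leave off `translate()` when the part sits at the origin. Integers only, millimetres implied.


cube([477, 379, 20]);
translate([0, 0, 20]) cube([477, 20, 367]);
translate([0, 359, 20]) cube([477, 20, 367]);
translate([0, 20, 20]) cube([20, 339, 367]);
translate([457, 20, 20]) cube([20, 339, 367]);


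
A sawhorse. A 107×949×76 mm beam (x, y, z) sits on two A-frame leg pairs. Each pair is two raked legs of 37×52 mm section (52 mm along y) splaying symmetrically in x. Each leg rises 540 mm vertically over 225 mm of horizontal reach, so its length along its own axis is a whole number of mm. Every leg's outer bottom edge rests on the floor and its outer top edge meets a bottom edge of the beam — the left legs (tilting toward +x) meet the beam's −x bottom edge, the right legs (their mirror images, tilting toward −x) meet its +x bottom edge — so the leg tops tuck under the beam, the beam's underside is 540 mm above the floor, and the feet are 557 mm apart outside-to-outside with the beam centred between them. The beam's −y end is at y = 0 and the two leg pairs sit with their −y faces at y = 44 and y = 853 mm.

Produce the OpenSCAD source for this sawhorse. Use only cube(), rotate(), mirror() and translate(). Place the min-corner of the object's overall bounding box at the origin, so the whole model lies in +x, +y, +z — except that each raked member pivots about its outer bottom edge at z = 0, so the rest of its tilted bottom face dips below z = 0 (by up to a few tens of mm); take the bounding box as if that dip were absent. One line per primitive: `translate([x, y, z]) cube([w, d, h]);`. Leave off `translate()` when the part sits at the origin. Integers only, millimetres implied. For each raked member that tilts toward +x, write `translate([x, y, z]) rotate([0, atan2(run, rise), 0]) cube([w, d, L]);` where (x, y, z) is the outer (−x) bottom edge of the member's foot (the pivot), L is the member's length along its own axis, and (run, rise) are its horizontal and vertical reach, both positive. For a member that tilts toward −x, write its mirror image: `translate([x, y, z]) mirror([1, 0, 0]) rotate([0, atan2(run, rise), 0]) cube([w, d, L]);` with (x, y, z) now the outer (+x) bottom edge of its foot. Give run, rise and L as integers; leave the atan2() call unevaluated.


translate([225, 0, 540]) cube([107, 949, 76]);
translate([0, 44, 0]) rotate([0, atan2(225, 540), 0]) cube([37, 52, 585]);
translate([557, 44, 0]) mirror([1, 0, 0]) rotate([0, atan2(225, 540), 0]) cube([37, 52, 585]);
translate([0, 853, 0]) rotate([0, atan2(225, 540), 0]) cube([37, 52, 585]);
translate([557, 853, 0]) mirror([1, 0, 0]) rotate([0, atan2(225, 540), 0]) cube([37, 52, 585]);


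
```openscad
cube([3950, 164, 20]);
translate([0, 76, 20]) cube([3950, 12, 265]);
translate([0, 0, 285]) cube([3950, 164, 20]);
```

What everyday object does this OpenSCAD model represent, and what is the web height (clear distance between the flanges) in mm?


An I-beam. The web height is 265 mm.

Two wide flanges with a thin centred web — an I-beam. Overall 305 mm minus two 20 mm flanges gives a web of 305 − 2·20 = 265 mm.


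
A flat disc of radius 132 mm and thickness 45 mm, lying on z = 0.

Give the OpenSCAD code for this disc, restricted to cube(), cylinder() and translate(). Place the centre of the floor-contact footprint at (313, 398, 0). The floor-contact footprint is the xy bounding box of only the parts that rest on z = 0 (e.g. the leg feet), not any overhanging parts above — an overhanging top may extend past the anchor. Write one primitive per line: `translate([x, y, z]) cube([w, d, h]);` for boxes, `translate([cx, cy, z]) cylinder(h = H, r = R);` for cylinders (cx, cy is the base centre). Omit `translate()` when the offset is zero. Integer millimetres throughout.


translate([313, 398, 0]) cylinder(h = 45, r = 132);


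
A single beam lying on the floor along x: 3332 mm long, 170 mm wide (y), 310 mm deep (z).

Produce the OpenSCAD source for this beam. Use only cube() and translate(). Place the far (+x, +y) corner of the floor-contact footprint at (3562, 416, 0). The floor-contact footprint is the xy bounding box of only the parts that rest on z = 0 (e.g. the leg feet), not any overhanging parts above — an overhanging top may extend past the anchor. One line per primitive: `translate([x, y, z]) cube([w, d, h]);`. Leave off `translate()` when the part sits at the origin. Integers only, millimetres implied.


translate([230, 246, 0]) cube([3332, 170, 310]);


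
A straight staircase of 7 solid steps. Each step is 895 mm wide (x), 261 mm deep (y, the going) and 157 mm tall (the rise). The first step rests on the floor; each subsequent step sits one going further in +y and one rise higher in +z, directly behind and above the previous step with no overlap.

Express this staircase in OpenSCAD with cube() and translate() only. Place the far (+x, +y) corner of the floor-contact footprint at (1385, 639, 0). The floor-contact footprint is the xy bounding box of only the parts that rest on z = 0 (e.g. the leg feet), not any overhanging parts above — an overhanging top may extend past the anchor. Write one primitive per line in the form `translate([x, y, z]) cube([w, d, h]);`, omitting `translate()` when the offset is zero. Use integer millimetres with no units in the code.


translate([490, 378, 0]) cube([895, 261, 157]);
translate([490, 639, 157]) cube([895, 261, 157]);
translate([490, 900, 314]) cube([895, 261, 157]);
translate([490, 1161, 471]) cube([895, 261, 157]);
translate([490, 1422, 628]) cube([895, 261, 157]);
translate([490, 1683, 785]) cube([895, 261, 157]);
translate([490, 1944, 942]) cube([895, 261, 157]);


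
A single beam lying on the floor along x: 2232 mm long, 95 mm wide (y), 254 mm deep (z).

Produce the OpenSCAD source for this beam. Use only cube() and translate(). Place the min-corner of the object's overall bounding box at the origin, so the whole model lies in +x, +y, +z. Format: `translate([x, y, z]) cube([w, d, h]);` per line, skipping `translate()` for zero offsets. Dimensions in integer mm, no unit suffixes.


cube([2232, 95, 254]);


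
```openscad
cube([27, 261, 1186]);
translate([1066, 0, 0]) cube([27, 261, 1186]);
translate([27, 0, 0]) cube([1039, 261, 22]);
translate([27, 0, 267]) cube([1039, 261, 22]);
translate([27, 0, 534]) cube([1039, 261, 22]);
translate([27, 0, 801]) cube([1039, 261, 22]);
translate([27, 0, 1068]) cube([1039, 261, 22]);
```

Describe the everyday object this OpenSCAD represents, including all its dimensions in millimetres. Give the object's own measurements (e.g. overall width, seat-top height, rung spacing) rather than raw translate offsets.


An open bookshelf. Two side panels, each 27 mm thick, 261 mm deep and 1186 mm tall, stand 1093 mm apart (outside-to-outside). Between them sit 5 shelves, each 22 mm thick and 261 mm deep, spanning the full gap between the sides. The bottom shelf rests on the floor (its underside at z = 0) and the clear gap between one shelf's top and the next shelf's underside is 245 mm.


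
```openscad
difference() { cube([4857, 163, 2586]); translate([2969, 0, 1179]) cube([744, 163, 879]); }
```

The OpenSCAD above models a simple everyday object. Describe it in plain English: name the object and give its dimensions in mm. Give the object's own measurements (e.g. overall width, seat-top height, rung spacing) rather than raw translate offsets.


A wall 4857 mm long (x), 163 mm thick (y), 2586 mm tall, with a rectangular window opening cut through it. The opening is 744 mm wide and 879 mm tall; its sill is at z = 1179 mm and its near (−x) edge is 2969 mm from the wall's −x end. The opening passes through the full wall thickness.


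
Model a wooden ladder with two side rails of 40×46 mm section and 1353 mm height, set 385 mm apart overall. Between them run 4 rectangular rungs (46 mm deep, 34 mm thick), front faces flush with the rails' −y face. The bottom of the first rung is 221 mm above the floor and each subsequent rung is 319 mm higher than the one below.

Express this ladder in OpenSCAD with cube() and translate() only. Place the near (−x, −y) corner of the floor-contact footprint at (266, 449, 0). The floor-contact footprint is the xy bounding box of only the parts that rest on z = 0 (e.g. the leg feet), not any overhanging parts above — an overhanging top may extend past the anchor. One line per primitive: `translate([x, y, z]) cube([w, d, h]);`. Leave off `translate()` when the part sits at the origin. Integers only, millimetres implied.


translate([266, 449, 0]) cube([40, 46, 1353]);
translate([611, 449, 0]) cube([40, 46, 1353]);
translate([306, 449, 221]) cube([305, 46, 34]);
translate([306, 449, 540]) cube([305, 46, 34]);
translate([306, 449, 859]) cube([305, 46, 34]);
translate([306, 449, 1178]) cube([305, 46, 34]);


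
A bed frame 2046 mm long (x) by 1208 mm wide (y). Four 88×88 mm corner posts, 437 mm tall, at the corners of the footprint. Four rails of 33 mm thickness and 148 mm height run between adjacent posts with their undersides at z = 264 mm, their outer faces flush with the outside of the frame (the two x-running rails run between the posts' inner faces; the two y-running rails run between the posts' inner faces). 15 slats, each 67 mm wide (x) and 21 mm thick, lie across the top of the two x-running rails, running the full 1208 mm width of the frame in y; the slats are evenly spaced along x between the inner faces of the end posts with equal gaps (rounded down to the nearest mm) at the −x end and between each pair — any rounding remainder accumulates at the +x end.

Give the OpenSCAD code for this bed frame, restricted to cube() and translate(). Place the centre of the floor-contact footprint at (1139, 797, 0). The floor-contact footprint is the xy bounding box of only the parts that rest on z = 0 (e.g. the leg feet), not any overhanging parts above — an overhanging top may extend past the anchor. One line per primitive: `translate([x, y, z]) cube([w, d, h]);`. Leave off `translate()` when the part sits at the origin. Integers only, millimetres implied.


translate([116, 193, 0]) cube([88, 88, 437]);
translate([116, 1313, 0]) cube([88, 88, 437]);
translate([2074, 193, 0]) cube([88, 88, 437]);
translate([2074, 1313, 0]) cube([88, 88, 437]);
translate([204, 193, 264]) cube([1870, 33, 148]);
translate([204, 1368, 264]) cube([1870, 33, 148]);
translate([116, 281, 264]) cube([33, 1032, 148]);
translate([2129, 281, 264]) cube([33, 1032, 148]);
translate([258, 193, 412]) cube([67, 1208, 21]);
translate([379, 193, 412]) cube([67, 1208, 21]);
translate([500, 193, 412]) cube([67, 1208, 21]);
translate([621, 193, 412]) cube([67, 1208, 21]);
translate([742, 193, 412]) cube([67, 1208, 21]);
translate([863, 193, 412]) cube([67, 1208, 21]);
translate([984, 193, 412]) cube([67, 1208, 21]);
translate([1105, 193, 412]) cube([67, 1208, 21]);
translate([1226, 193, 412]) cube([67, 1208, 21]);
translate([1347, 193, 412]) cube([67, 1208, 21]);
translate([1468, 193, 412]) cube([67, 1208, 21]);
translate([1589, 193, 412]) cube([67, 1208, 21]);
translate([1710, 193, 412]) cube([67, 1208, 21]);
translate([1831, 193, 412]) cube([67, 1208, 21]);
translate([1952, 193, 412]) cube([67, 1208, 21]);
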